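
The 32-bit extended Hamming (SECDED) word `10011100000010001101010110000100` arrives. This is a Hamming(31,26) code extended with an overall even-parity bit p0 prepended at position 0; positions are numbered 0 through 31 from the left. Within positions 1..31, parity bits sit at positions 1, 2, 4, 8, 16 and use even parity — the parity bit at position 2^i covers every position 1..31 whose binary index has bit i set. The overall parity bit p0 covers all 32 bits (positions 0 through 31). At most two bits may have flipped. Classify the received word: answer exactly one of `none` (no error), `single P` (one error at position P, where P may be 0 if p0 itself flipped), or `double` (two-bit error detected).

s1: b1⊕b3⊕b5⊕b7⊕b9⊕b11⊕b13⊕b15⊕b17⊕b19⊕b21⊕b23⊕b25⊕b27⊕b29⊕b31 = 0⊕1⊕1⊕0⊕0⊕0⊕0⊕0⊕1⊕1⊕1⊕1⊕0⊕0⊕1⊕0 = 1
s2: b2⊕b3⊕b6⊕b7⊕b10⊕b11⊕b14⊕b15⊕b18⊕b19⊕b22⊕b23⊕b26⊕b27⊕b30⊕b31 = 0⊕1⊕0⊕0⊕0⊕0⊕0⊕0⊕0⊕1⊕0⊕1⊕0⊕0⊕0⊕0 = 1
s4: b4⊕b5⊕b6⊕b7⊕b12⊕b13⊕b14⊕b15⊕b20⊕b21⊕b22⊕b23⊕b28⊕b29⊕b30⊕b31 = 1⊕1⊕0⊕0⊕1⊕0⊕0⊕0⊕0⊕1⊕0⊕1⊕0⊕1⊕0⊕0 = 0
s8: b8⊕b9⊕b10⊕b11⊕b12⊕b13⊕b14⊕b15⊕b24⊕b25⊕b26⊕b27⊕b28⊕b29⊕b30⊕b31 = 0⊕0⊕0⊕0⊕1⊕0⊕0⊕0⊕1⊕0⊕0⊕0⊕0⊕1⊕0⊕0 = 1
s16: b16⊕b17⊕b18⊕b19⊕b20⊕b21⊕b22⊕b23⊕b24⊕b25⊕b26⊕b27⊕b28⊕b29⊕b30⊕b31 = 1⊕1⊕0⊕1⊕0⊕1⊕0⊕1⊕1⊕0⊕0⊕0⊕0⊕1⊕0⊕0 = 1
Syndrome (s16...s1) = 11011 → position 27.
Overall parity (XOR of all 32 bits, including p0): 1⊕0⊕0⊕1⊕1⊕1⊕0⊕0⊕0⊕0⊕0⊕0⊕1⊕0⊕0⊕0⊕1⊕1⊕0⊕1⊕0⊕1⊕0⊕1⊕1⊕0⊕0⊕0⊕0⊕1⊕0⊕0 = 0
Overall=0, syndrome position=27 → double-bit error detected (uncorrectable).

double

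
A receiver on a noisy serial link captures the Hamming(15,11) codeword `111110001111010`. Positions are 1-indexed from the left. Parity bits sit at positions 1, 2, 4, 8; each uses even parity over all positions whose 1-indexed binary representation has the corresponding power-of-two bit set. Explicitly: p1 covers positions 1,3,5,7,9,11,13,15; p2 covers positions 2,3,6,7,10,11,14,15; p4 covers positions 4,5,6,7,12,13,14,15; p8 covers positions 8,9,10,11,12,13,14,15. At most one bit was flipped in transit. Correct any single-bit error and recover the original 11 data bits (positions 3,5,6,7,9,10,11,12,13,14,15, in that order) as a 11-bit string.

s1: b1⊕b3⊕b5⊕b7⊕b9⊕b11⊕b13⊕b15 = 1⊕1⊕1⊕0⊕1⊕1⊕0⊕0 = 1
s2: b2⊕b3⊕b6⊕b7⊕b10⊕b11⊕b14⊕b15 = 1⊕1⊕0⊕0⊕1⊕1⊕1⊕0 = 1
s4: b4⊕b5⊕b6⊕b7⊕b12⊕b13⊕b14⊕b15 = 1⊕1⊕0⊕0⊕1⊕0⊕1⊕0 = 0
s8: b8⊕b9⊕b10⊕b11⊕b12⊕b13⊕b14⊕b15 = 0⊕1⊕1⊕1⊕1⊕0⊕1⊕0 = 1
Syndrome (s8...s1) = 1011 → position 11.
Flip bit 11: corrected codeword = 111110001101010
Data bits at positions 3,5,6,7,9,10,11,12,13,14,15: 11001101010

11001101010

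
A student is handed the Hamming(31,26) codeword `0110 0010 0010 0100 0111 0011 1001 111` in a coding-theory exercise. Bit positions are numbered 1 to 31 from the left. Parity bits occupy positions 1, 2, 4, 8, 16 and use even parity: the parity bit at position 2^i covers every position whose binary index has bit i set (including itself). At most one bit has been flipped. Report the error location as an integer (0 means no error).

s1: b1⊕b3⊕b5⊕b7⊕b9⊕b11⊕b13⊕b15⊕b17⊕b19⊕b21⊕b23⊕b25⊕b27⊕b29⊕b31 = 0⊕1⊕0⊕1⊕0⊕1⊕0⊕0⊕0⊕1⊕0⊕1⊕1⊕0⊕1⊕1 = 0
s2: b2⊕b3⊕b6⊕b7⊕b10⊕b11⊕b14⊕b15⊕b18⊕b19⊕b22⊕b23⊕b26⊕b27⊕b30⊕b31 = 1⊕1⊕0⊕1⊕0⊕1⊕1⊕0⊕1⊕1⊕0⊕1⊕0⊕0⊕1⊕1 = 0
s4: b4⊕b5⊕b6⊕b7⊕b12⊕b13⊕b14⊕b15⊕b20⊕b21⊕b22⊕b23⊕b28⊕b29⊕b30⊕b31 = 0⊕0⊕0⊕1⊕0⊕0⊕1⊕0⊕1⊕0⊕0⊕1⊕1⊕1⊕1⊕1 = 0
s8: b8⊕b9⊕b10⊕b11⊕b12⊕b13⊕b14⊕b15⊕b24⊕b25⊕b26⊕b27⊕b28⊕b29⊕b30⊕b31 = 0⊕0⊕0⊕1⊕0⊕0⊕1⊕0⊕1⊕1⊕0⊕0⊕1⊕1⊕1⊕1 = 0
s16: b16⊕b17⊕b18⊕b19⊕b20⊕b21⊕b22⊕b23⊕b24⊕b25⊕b26⊕b27⊕b28⊕b29⊕b30⊕b31 = 0⊕0⊕1⊕1⊕1⊕0⊕0⊕1⊕1⊕1⊕0⊕0⊕1⊕1⊕1⊕1 = 0
Syndrome (s16...s1) = 00000 → position 0 (no error).

0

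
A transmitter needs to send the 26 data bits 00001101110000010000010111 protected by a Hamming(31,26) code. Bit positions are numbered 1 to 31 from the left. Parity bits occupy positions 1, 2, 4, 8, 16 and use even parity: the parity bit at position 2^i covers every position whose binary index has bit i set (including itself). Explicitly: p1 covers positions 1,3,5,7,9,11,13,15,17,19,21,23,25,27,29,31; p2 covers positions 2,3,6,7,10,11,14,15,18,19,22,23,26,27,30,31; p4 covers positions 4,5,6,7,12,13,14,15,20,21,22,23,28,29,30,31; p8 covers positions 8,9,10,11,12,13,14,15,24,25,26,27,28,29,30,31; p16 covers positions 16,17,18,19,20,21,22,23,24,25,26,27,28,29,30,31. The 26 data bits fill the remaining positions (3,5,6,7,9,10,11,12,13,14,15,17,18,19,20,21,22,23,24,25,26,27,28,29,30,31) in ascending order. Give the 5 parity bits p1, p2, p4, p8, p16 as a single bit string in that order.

Place data bits at non-power-of-two positions: b3=0, b5=0, b6=0, b7=0, b9=1, b10=1, b11=0, b12=1, b13=1, b14=1, b15=0, b17=0, b18=0, b19=0, b20=0, b21=1, b22=0, b23=0, b24=0, b25=0, b26=0, b27=1, b28=0, b29=1, b30=1, b31=1.
p1 = XOR of data positions {3,5,7,9,11,13,15,17,19,21,23,25,27,29,31} = 0⊕0⊕0⊕1⊕0⊕1⊕0⊕0⊕0⊕1⊕0⊕0⊕1⊕1⊕1 = 0
p2 = XOR of data positions {3,6,7,10,11,14,15,18,19,22,23,26,27,30,31} = 0⊕0⊕0⊕1⊕0⊕1⊕0⊕0⊕0⊕0⊕0⊕0⊕1⊕1⊕1 = 1
p4 = XOR of data positions {5,6,7,12,13,14,15,20,21,22,23,28,29,30,31} = 0⊕0⊕0⊕1⊕1⊕1⊕0⊕0⊕1⊕0⊕0⊕0⊕1⊕1⊕1 = 1
p8 = XOR of data positions {9,10,11,12,13,14,15,24,25,26,27,28,29,30,31} = 1⊕1⊕0⊕1⊕1⊕1⊕0⊕0⊕0⊕0⊕1⊕0⊕1⊕1⊕1 = 1
p16 = XOR of data positions {17,18,19,20,21,22,23,24,25,26,27,28,29,30,31} = 0⊕0⊕0⊕0⊕1⊕0⊕0⊕0⊕0⊕0⊕1⊕0⊕1⊕1⊕1 = 1
Parity bits p1,p2,p4,p8,p16 = 01111

01111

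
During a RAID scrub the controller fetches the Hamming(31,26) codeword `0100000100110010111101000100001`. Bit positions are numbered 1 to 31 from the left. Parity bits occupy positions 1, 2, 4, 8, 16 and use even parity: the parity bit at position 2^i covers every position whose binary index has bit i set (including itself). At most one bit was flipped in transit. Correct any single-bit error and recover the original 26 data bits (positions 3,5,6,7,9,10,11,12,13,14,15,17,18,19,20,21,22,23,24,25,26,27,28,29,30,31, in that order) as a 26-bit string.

00000011001111111000100001

s1: b1⊕b3⊕b5⊕b7⊕b9⊕b11⊕b13⊕b15⊕b17⊕b19⊕b21⊕b23⊕b25⊕b27⊕b29⊕b31 = 0⊕0⊕0⊕0⊕0⊕1⊕0⊕1⊕1⊕1⊕0⊕0⊕0⊕0⊕0⊕1 = 1
s2: b2⊕b3⊕b6⊕b7⊕b10⊕b11⊕b14⊕b15⊕b18⊕b19⊕b22⊕b23⊕b26⊕b27⊕b30⊕b31 = 1⊕0⊕0⊕0⊕0⊕1⊕0⊕1⊕1⊕1⊕1⊕0⊕1⊕0⊕0⊕1 = 0
s4: b4⊕b5⊕b6⊕b7⊕b12⊕b13⊕b14⊕b15⊕b20⊕b21⊕b22⊕b23⊕b28⊕b29⊕b30⊕b31 = 0⊕0⊕0⊕0⊕1⊕0⊕0⊕1⊕1⊕0⊕1⊕0⊕0⊕0⊕0⊕1 = 1
s8: b8⊕b9⊕b10⊕b11⊕b12⊕b13⊕b14⊕b15⊕b24⊕b25⊕b26⊕b27⊕b28⊕b29⊕b30⊕b31 = 1⊕0⊕0⊕1⊕1⊕0⊕0⊕1⊕0⊕0⊕1⊕0⊕0⊕0⊕0⊕1 = 0
s16: b16⊕b17⊕b18⊕b19⊕b20⊕b21⊕b22⊕b23⊕b24⊕b25⊕b26⊕b27⊕b28⊕b29⊕b30⊕b31 = 0⊕1⊕1⊕1⊕1⊕0⊕1⊕0⊕0⊕0⊕1⊕0⊕0⊕0⊕0⊕1 = 1
Syndrome (s16...s1) = 10101 → position 21.
Flip bit 21: corrected codeword = 0100000100110010111111000100001
Data bits at positions 3,5,6,7,9,10,11,12,13,14,15,17,18,19,20,21,22,23,24,25,26,27,28,29,30,31: 00000011001111111000100001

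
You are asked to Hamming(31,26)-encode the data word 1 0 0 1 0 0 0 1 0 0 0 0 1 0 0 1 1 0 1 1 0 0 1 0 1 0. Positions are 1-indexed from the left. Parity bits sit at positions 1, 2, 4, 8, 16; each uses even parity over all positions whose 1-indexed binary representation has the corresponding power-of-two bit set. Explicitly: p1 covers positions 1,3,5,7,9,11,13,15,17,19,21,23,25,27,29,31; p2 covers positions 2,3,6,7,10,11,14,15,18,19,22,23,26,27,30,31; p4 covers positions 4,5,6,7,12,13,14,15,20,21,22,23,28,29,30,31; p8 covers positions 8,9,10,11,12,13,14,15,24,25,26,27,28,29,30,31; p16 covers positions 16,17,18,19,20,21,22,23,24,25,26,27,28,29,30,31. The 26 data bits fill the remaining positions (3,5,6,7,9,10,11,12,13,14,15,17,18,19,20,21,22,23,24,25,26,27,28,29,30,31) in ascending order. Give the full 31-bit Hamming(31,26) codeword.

0110001100010001010011011001010

Place data bits at non-power-of-two positions: b3=1, b5=0, b6=0, b7=1, b9=0, b10=0, b11=0, b12=1, b13=0, b14=0, b15=0, b17=0, b18=1, b19=0, b20=0, b21=1, b22=1, b23=0, b24=1, b25=1, b26=0, b27=0, b28=1, b29=0, b30=1, b31=0.
p1 = XOR of data positions {3,5,7,9,11,13,15,17,19,21,23,25,27,29,31} = 1⊕0⊕1⊕0⊕0⊕0⊕0⊕0⊕0⊕1⊕0⊕1⊕0⊕0⊕0 = 0
p2 = XOR of data positions {3,6,7,10,11,14,15,18,19,22,23,26,27,30,31} = 1⊕0⊕1⊕0⊕0⊕0⊕0⊕1⊕0⊕1⊕0⊕0⊕0⊕1⊕0 = 1
p4 = XOR of data positions {5,6,7,12,13,14,15,20,21,22,23,28,29,30,31} = 0⊕0⊕1⊕1⊕0⊕0⊕0⊕0⊕1⊕1⊕0⊕1⊕0⊕1⊕0 = 0
p8 = XOR of data positions {9,10,11,12,13,14,15,24,25,26,27,28,29,30,31} = 0⊕0⊕0⊕1⊕0⊕0⊕0⊕1⊕1⊕0⊕0⊕1⊕0⊕1⊕0 = 1
p16 = XOR of data positions {17,18,19,20,21,22,23,24,25,26,27,28,29,30,31} = 0⊕1⊕0⊕0⊕1⊕1⊕0⊕1⊕1⊕0⊕0⊕1⊕0⊕1⊕0 = 1
Codeword b1..b31 = 0110001100010001010011011001010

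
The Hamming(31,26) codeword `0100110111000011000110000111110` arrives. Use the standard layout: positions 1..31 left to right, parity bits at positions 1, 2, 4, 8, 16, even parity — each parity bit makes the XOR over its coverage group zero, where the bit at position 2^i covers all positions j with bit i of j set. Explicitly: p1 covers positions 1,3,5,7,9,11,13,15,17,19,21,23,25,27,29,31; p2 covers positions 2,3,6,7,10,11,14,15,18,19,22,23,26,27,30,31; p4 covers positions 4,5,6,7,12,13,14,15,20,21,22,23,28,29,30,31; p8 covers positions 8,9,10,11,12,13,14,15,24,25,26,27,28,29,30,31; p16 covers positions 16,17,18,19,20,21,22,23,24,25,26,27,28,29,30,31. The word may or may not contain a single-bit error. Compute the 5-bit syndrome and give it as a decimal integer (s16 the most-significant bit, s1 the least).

s1: b1⊕b3⊕b5⊕b7⊕b9⊕b11⊕b13⊕b15⊕b17⊕b19⊕b21⊕b23⊕b25⊕b27⊕b29⊕b31 = 0⊕0⊕1⊕0⊕1⊕0⊕0⊕1⊕0⊕0⊕1⊕0⊕0⊕1⊕1⊕0 = 0
s2: b2⊕b3⊕b6⊕b7⊕b10⊕b11⊕b14⊕b15⊕b18⊕b19⊕b22⊕b23⊕b26⊕b27⊕b30⊕b31 = 1⊕0⊕1⊕0⊕1⊕0⊕0⊕1⊕0⊕0⊕0⊕0⊕1⊕1⊕1⊕0 = 1
s4: b4⊕b5⊕b6⊕b7⊕b12⊕b13⊕b14⊕b15⊕b20⊕b21⊕b22⊕b23⊕b28⊕b29⊕b30⊕b31 = 0⊕1⊕1⊕0⊕0⊕0⊕0⊕1⊕1⊕1⊕0⊕0⊕1⊕1⊕1⊕0 = 0
s8: b8⊕b9⊕b10⊕b11⊕b12⊕b13⊕b14⊕b15⊕b24⊕b25⊕b26⊕b27⊕b28⊕b29⊕b30⊕b31 = 1⊕1⊕1⊕0⊕0⊕0⊕0⊕1⊕0⊕0⊕1⊕1⊕1⊕1⊕1⊕0 = 1
s16: b16⊕b17⊕b18⊕b19⊕b20⊕b21⊕b22⊕b23⊕b24⊕b25⊕b26⊕b27⊕b28⊕b29⊕b30⊕b31 = 1⊕0⊕0⊕0⊕1⊕1⊕0⊕0⊕0⊕0⊕1⊕1⊕1⊕1⊕1⊕0 = 0
Syndrome (s16...s1) = 01010 → position 10.

10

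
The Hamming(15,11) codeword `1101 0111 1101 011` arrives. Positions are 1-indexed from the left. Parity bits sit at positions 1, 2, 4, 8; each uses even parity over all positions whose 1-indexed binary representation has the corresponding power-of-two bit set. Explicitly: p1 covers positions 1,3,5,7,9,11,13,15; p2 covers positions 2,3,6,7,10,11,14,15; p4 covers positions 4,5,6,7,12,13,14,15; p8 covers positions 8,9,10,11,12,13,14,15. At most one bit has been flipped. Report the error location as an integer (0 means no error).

0

s1: b1⊕b3⊕b5⊕b7⊕b9⊕b11⊕b13⊕b15 = 1⊕0⊕0⊕1⊕1⊕0⊕0⊕1 = 0
s2: b2⊕b3⊕b6⊕b7⊕b10⊕b11⊕b14⊕b15 = 1⊕0⊕1⊕1⊕1⊕0⊕1⊕1 = 0
s4: b4⊕b5⊕b6⊕b7⊕b12⊕b13⊕b14⊕b15 = 1⊕0⊕1⊕1⊕1⊕0⊕1⊕1 = 0
s8: b8⊕b9⊕b10⊕b11⊕b12⊕b13⊕b14⊕b15 = 1⊕1⊕1⊕0⊕1⊕0⊕1⊕1 = 0
Syndrome (s8...s1) = 0000 → position 0 (no error).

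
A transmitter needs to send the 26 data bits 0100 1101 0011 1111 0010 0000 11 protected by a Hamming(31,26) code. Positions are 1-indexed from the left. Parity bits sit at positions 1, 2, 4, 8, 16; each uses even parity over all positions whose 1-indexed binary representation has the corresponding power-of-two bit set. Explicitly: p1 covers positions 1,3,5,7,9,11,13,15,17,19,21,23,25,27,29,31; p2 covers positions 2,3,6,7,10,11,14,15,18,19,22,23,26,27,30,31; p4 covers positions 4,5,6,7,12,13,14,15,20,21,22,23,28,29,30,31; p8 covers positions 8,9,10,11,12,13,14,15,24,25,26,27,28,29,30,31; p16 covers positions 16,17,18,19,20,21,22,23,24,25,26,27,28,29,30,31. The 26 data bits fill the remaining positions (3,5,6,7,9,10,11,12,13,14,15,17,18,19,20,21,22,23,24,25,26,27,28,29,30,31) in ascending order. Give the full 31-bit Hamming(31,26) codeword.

Place data bits at non-power-of-two positions: b3=0, b5=1, b6=0, b7=0, b9=1, b10=1, b11=0, b12=1, b13=0, b14=0, b15=1, b17=1, b18=1, b19=1, b20=1, b21=1, b22=0, b23=0, b24=1, b25=0, b26=0, b27=0, b28=0, b29=0, b30=1, b31=1.
p1 = XOR of data positions {3,5,7,9,11,13,15,17,19,21,23,25,27,29,31} = 0⊕1⊕0⊕1⊕0⊕0⊕1⊕1⊕1⊕1⊕0⊕0⊕0⊕0⊕1 = 1
p2 = XOR of data positions {3,6,7,10,11,14,15,18,19,22,23,26,27,30,31} = 0⊕0⊕0⊕1⊕0⊕0⊕1⊕1⊕1⊕0⊕0⊕0⊕0⊕1⊕1 = 0
p4 = XOR of data positions {5,6,7,12,13,14,15,20,21,22,23,28,29,30,31} = 1⊕0⊕0⊕1⊕0⊕0⊕1⊕1⊕1⊕0⊕0⊕0⊕0⊕1⊕1 = 1
p8 = XOR of data positions {9,10,11,12,13,14,15,24,25,26,27,28,29,30,31} = 1⊕1⊕0⊕1⊕0⊕0⊕1⊕1⊕0⊕0⊕0⊕0⊕0⊕1⊕1 = 1
p16 = XOR of data positions {17,18,19,20,21,22,23,24,25,26,27,28,29,30,31} = 1⊕1⊕1⊕1⊕1⊕0⊕0⊕1⊕0⊕0⊕0⊕0⊕0⊕1⊕1 = 0
Codeword b1..b31 = 1001100111010010111110010000011

1001100111010010111110010000011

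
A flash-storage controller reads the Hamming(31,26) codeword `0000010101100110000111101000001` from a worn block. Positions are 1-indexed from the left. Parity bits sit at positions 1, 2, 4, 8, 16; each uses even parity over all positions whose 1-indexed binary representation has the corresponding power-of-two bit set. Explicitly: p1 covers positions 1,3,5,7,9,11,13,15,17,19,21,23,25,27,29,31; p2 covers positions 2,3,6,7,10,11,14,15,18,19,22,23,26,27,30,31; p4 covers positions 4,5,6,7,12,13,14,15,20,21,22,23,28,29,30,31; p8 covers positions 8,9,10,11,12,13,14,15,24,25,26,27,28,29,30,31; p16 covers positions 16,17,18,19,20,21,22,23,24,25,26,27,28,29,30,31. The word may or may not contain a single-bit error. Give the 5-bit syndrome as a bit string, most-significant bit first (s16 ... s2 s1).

s1: b1⊕b3⊕b5⊕b7⊕b9⊕b11⊕b13⊕b15⊕b17⊕b19⊕b21⊕b23⊕b25⊕b27⊕b29⊕b31 = 0⊕0⊕0⊕0⊕0⊕1⊕0⊕1⊕0⊕0⊕1⊕1⊕1⊕0⊕0⊕1 = 0
s2: b2⊕b3⊕b6⊕b7⊕b10⊕b11⊕b14⊕b15⊕b18⊕b19⊕b22⊕b23⊕b26⊕b27⊕b30⊕b31 = 0⊕0⊕1⊕0⊕1⊕1⊕1⊕1⊕0⊕0⊕1⊕1⊕0⊕0⊕0⊕1 = 0
s4: b4⊕b5⊕b6⊕b7⊕b12⊕b13⊕b14⊕b15⊕b20⊕b21⊕b22⊕b23⊕b28⊕b29⊕b30⊕b31 = 0⊕0⊕1⊕0⊕0⊕0⊕1⊕1⊕1⊕1⊕1⊕1⊕0⊕0⊕0⊕1 = 0
s8: b8⊕b9⊕b10⊕b11⊕b12⊕b13⊕b14⊕b15⊕b24⊕b25⊕b26⊕b27⊕b28⊕b29⊕b30⊕b31 = 1⊕0⊕1⊕1⊕0⊕0⊕1⊕1⊕0⊕1⊕0⊕0⊕0⊕0⊕0⊕1 = 1
s16: b16⊕b17⊕b18⊕b19⊕b20⊕b21⊕b22⊕b23⊕b24⊕b25⊕b26⊕b27⊕b28⊕b29⊕b30⊕b31 = 0⊕0⊕0⊕0⊕1⊕1⊕1⊕1⊕0⊕1⊕0⊕0⊕0⊕0⊕0⊕1 = 0
Syndrome (s16...s1) = 01000 → position 8.

01000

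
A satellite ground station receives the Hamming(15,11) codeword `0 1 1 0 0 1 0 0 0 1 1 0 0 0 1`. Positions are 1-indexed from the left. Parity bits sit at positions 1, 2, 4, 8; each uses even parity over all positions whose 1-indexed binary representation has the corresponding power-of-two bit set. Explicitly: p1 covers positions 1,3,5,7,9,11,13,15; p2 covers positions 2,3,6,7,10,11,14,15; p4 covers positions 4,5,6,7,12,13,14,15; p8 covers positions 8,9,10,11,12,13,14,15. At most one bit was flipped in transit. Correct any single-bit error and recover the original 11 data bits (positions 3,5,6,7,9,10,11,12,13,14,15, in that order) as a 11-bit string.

10101110001

s1: b1⊕b3⊕b5⊕b7⊕b9⊕b11⊕b13⊕b15 = 0⊕1⊕0⊕0⊕0⊕1⊕0⊕1 = 1
s2: b2⊕b3⊕b6⊕b7⊕b10⊕b11⊕b14⊕b15 = 1⊕1⊕1⊕0⊕1⊕1⊕0⊕1 = 0
s4: b4⊕b5⊕b6⊕b7⊕b12⊕b13⊕b14⊕b15 = 0⊕0⊕1⊕0⊕0⊕0⊕0⊕1 = 0
s8: b8⊕b9⊕b10⊕b11⊕b12⊕b13⊕b14⊕b15 = 0⊕0⊕1⊕1⊕0⊕0⊕0⊕1 = 1
Syndrome (s8...s1) = 1001 → position 9.
Flip bit 9: corrected codeword = 011001001110001
Data bits at positions 3,5,6,7,9,10,11,12,13,14,15: 10101110001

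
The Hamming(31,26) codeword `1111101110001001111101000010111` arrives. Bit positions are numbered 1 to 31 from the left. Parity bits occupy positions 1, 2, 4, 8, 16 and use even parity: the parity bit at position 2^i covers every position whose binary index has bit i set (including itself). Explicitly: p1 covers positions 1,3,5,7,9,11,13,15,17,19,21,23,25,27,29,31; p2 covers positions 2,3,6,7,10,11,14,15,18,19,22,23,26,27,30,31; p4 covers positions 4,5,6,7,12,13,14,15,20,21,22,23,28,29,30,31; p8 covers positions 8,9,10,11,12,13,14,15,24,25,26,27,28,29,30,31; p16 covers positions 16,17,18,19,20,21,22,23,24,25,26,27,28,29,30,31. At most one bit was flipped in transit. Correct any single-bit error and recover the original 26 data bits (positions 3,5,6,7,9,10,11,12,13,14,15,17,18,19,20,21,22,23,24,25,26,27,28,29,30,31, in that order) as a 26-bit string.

s1: b1⊕b3⊕b5⊕b7⊕b9⊕b11⊕b13⊕b15⊕b17⊕b19⊕b21⊕b23⊕b25⊕b27⊕b29⊕b31 = 1⊕1⊕1⊕1⊕1⊕0⊕1⊕0⊕1⊕1⊕0⊕0⊕0⊕1⊕1⊕1 = 1
s2: b2⊕b3⊕b6⊕b7⊕b10⊕b11⊕b14⊕b15⊕b18⊕b19⊕b22⊕b23⊕b26⊕b27⊕b30⊕b31 = 1⊕1⊕0⊕1⊕0⊕0⊕0⊕0⊕1⊕1⊕1⊕0⊕0⊕1⊕1⊕1 = 1
s4: b4⊕b5⊕b6⊕b7⊕b12⊕b13⊕b14⊕b15⊕b20⊕b21⊕b22⊕b23⊕b28⊕b29⊕b30⊕b31 = 1⊕1⊕0⊕1⊕0⊕1⊕0⊕0⊕1⊕0⊕1⊕0⊕0⊕1⊕1⊕1 = 1
s8: b8⊕b9⊕b10⊕b11⊕b12⊕b13⊕b14⊕b15⊕b24⊕b25⊕b26⊕b27⊕b28⊕b29⊕b30⊕b31 = 1⊕1⊕0⊕0⊕0⊕1⊕0⊕0⊕0⊕0⊕0⊕1⊕0⊕1⊕1⊕1 = 1
s16: b16⊕b17⊕b18⊕b19⊕b20⊕b21⊕b22⊕b23⊕b24⊕b25⊕b26⊕b27⊕b28⊕b29⊕b30⊕b31 = 1⊕1⊕1⊕1⊕1⊕0⊕1⊕0⊕0⊕0⊕0⊕1⊕0⊕1⊕1⊕1 = 0
Syndrome (s16...s1) = 01111 → position 15.
Flip bit 15: corrected codeword = 1111101110001011111101000010111
Data bits at positions 3,5,6,7,9,10,11,12,13,14,15,17,18,19,20,21,22,23,24,25,26,27,28,29,30,31: 11011000101111101000010111

11011000101111101000010111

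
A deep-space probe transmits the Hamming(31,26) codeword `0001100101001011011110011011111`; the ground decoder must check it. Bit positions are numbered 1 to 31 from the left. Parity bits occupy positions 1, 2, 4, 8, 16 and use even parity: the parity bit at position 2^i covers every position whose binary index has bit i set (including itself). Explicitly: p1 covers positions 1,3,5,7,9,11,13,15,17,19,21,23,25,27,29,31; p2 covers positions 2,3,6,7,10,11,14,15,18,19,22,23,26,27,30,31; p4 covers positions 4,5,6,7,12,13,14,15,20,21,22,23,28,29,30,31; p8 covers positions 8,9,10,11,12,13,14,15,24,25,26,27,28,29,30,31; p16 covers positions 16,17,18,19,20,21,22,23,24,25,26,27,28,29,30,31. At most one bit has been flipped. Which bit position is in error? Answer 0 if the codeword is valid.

11

s1: b1⊕b3⊕b5⊕b7⊕b9⊕b11⊕b13⊕b15⊕b17⊕b19⊕b21⊕b23⊕b25⊕b27⊕b29⊕b31 = 0⊕0⊕1⊕0⊕0⊕0⊕1⊕1⊕0⊕1⊕1⊕0⊕1⊕1⊕1⊕1 = 1
s2: b2⊕b3⊕b6⊕b7⊕b10⊕b11⊕b14⊕b15⊕b18⊕b19⊕b22⊕b23⊕b26⊕b27⊕b30⊕b31 = 0⊕0⊕0⊕0⊕1⊕0⊕0⊕1⊕1⊕1⊕0⊕0⊕0⊕1⊕1⊕1 = 1
s4: b4⊕b5⊕b6⊕b7⊕b12⊕b13⊕b14⊕b15⊕b20⊕b21⊕b22⊕b23⊕b28⊕b29⊕b30⊕b31 = 1⊕1⊕0⊕0⊕0⊕1⊕0⊕1⊕1⊕1⊕0⊕0⊕1⊕1⊕1⊕1 = 0
s8: b8⊕b9⊕b10⊕b11⊕b12⊕b13⊕b14⊕b15⊕b24⊕b25⊕b26⊕b27⊕b28⊕b29⊕b30⊕b31 = 1⊕0⊕1⊕0⊕0⊕1⊕0⊕1⊕1⊕1⊕0⊕1⊕1⊕1⊕1⊕1 = 1
s16: b16⊕b17⊕b18⊕b19⊕b20⊕b21⊕b22⊕b23⊕b24⊕b25⊕b26⊕b27⊕b28⊕b29⊕b30⊕b31 = 1⊕0⊕1⊕1⊕1⊕1⊕0⊕0⊕1⊕1⊕0⊕1⊕1⊕1⊕1⊕1 = 0
Syndrome (s16...s1) = 01011 → position 11.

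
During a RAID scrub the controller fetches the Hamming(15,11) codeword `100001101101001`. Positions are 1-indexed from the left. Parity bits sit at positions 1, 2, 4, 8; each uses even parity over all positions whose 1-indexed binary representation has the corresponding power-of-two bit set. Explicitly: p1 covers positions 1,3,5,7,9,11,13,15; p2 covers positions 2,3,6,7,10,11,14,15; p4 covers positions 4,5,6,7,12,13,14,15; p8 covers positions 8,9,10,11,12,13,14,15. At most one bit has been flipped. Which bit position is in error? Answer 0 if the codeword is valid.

s1: b1⊕b3⊕b5⊕b7⊕b9⊕b11⊕b13⊕b15 = 1⊕0⊕0⊕1⊕1⊕0⊕0⊕1 = 0
s2: b2⊕b3⊕b6⊕b7⊕b10⊕b11⊕b14⊕b15 = 0⊕0⊕1⊕1⊕1⊕0⊕0⊕1 = 0
s4: b4⊕b5⊕b6⊕b7⊕b12⊕b13⊕b14⊕b15 = 0⊕0⊕1⊕1⊕1⊕0⊕0⊕1 = 0
s8: b8⊕b9⊕b10⊕b11⊕b12⊕b13⊕b14⊕b15 = 0⊕1⊕1⊕0⊕1⊕0⊕0⊕1 = 0
Syndrome (s8...s1) = 0000 → position 0 (no error).

0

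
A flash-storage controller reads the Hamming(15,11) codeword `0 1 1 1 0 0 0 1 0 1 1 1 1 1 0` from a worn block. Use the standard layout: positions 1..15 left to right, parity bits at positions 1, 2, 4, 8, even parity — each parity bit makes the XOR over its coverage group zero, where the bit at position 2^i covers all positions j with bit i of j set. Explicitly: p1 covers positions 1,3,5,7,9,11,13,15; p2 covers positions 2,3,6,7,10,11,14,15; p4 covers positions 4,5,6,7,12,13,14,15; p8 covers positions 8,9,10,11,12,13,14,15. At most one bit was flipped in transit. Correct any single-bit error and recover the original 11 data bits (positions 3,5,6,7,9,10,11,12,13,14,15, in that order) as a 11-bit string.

s1: b1⊕b3⊕b5⊕b7⊕b9⊕b11⊕b13⊕b15 = 0⊕1⊕0⊕0⊕0⊕1⊕1⊕0 = 1
s2: b2⊕b3⊕b6⊕b7⊕b10⊕b11⊕b14⊕b15 = 1⊕1⊕0⊕0⊕1⊕1⊕1⊕0 = 1
s4: b4⊕b5⊕b6⊕b7⊕b12⊕b13⊕b14⊕b15 = 1⊕0⊕0⊕0⊕1⊕1⊕1⊕0 = 0
s8: b8⊕b9⊕b10⊕b11⊕b12⊕b13⊕b14⊕b15 = 1⊕0⊕1⊕1⊕1⊕1⊕1⊕0 = 0
Syndrome (s8...s1) = 0011 → position 3.
Flip bit 3: corrected codeword = 010100010111110
Data bits at positions 3,5,6,7,9,10,11,12,13,14,15: 00000111110

00000111110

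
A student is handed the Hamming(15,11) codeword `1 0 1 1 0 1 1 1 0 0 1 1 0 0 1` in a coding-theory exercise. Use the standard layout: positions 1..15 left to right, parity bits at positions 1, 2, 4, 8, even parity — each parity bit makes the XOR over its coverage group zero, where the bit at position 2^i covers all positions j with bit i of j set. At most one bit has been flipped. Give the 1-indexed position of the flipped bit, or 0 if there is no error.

7

s1: b1⊕b3⊕b5⊕b7⊕b9⊕b11⊕b13⊕b15 = 1⊕1⊕0⊕1⊕0⊕1⊕0⊕1 = 1
s2: b2⊕b3⊕b6⊕b7⊕b10⊕b11⊕b14⊕b15 = 0⊕1⊕1⊕1⊕0⊕1⊕0⊕1 = 1
s4: b4⊕b5⊕b6⊕b7⊕b12⊕b13⊕b14⊕b15 = 1⊕0⊕1⊕1⊕1⊕0⊕0⊕1 = 1
s8: b8⊕b9⊕b10⊕b11⊕b12⊕b13⊕b14⊕b15 = 1⊕0⊕0⊕1⊕1⊕0⊕0⊕1 = 0
Syndrome (s8...s1) = 0111 → position 7.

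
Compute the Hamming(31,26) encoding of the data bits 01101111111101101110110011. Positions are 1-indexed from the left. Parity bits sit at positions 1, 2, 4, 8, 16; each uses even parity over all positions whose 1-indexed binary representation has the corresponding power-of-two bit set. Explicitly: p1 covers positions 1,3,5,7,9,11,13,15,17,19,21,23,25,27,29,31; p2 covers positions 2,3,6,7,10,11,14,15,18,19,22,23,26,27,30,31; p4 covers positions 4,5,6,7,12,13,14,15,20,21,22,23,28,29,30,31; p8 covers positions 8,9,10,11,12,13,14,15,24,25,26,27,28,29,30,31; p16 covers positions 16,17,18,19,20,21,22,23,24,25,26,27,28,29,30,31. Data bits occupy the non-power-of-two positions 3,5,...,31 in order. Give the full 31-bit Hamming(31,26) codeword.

0001110011111110101101110110011

Place data bits at non-power-of-two positions: b3=0, b5=1, b6=1, b7=0, b9=1, b10=1, b11=1, b12=1, b13=1, b14=1, b15=1, b17=1, b18=0, b19=1, b20=1, b21=0, b22=1, b23=1, b24=1, b25=0, b26=1, b27=1, b28=0, b29=0, b30=1, b31=1.
p1 = XOR of data positions {3,5,7,9,11,13,15,17,19,21,23,25,27,29,31} = 0⊕1⊕0⊕1⊕1⊕1⊕1⊕1⊕1⊕0⊕1⊕0⊕1⊕0⊕1 = 0
p2 = XOR of data positions {3,6,7,10,11,14,15,18,19,22,23,26,27,30,31} = 0⊕1⊕0⊕1⊕1⊕1⊕1⊕0⊕1⊕1⊕1⊕1⊕1⊕1⊕1 = 0
p4 = XOR of data positions {5,6,7,12,13,14,15,20,21,22,23,28,29,30,31} = 1⊕1⊕0⊕1⊕1⊕1⊕1⊕1⊕0⊕1⊕1⊕0⊕0⊕1⊕1 = 1
p8 = XOR of data positions {9,10,11,12,13,14,15,24,25,26,27,28,29,30,31} = 1⊕1⊕1⊕1⊕1⊕1⊕1⊕1⊕0⊕1⊕1⊕0⊕0⊕1⊕1 = 0
p16 = XOR of data positions {17,18,19,20,21,22,23,24,25,26,27,28,29,30,31} = 1⊕0⊕1⊕1⊕0⊕1⊕1⊕1⊕0⊕1⊕1⊕0⊕0⊕1⊕1 = 0
Codeword b1..b31 = 0001110011111110101101110110011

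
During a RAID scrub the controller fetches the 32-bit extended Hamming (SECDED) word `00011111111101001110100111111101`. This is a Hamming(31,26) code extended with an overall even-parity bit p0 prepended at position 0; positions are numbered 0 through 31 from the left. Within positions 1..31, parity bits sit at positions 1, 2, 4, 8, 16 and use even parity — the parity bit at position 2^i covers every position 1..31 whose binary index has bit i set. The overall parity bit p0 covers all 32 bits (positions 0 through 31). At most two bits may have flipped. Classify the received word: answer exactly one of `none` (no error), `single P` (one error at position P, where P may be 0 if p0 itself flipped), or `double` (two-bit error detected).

none

s1: b1⊕b3⊕b5⊕b7⊕b9⊕b11⊕b13⊕b15⊕b17⊕b19⊕b21⊕b23⊕b25⊕b27⊕b29⊕b31 = 0⊕1⊕1⊕1⊕1⊕1⊕1⊕0⊕1⊕0⊕0⊕1⊕1⊕1⊕1⊕1 = 0
s2: b2⊕b3⊕b6⊕b7⊕b10⊕b11⊕b14⊕b15⊕b18⊕b19⊕b22⊕b23⊕b26⊕b27⊕b30⊕b31 = 0⊕1⊕1⊕1⊕1⊕1⊕0⊕0⊕1⊕0⊕0⊕1⊕1⊕1⊕0⊕1 = 0
s4: b4⊕b5⊕b6⊕b7⊕b12⊕b13⊕b14⊕b15⊕b20⊕b21⊕b22⊕b23⊕b28⊕b29⊕b30⊕b31 = 1⊕1⊕1⊕1⊕0⊕1⊕0⊕0⊕1⊕0⊕0⊕1⊕1⊕1⊕0⊕1 = 0
s8: b8⊕b9⊕b10⊕b11⊕b12⊕b13⊕b14⊕b15⊕b24⊕b25⊕b26⊕b27⊕b28⊕b29⊕b30⊕b31 = 1⊕1⊕1⊕1⊕0⊕1⊕0⊕0⊕1⊕1⊕1⊕1⊕1⊕1⊕0⊕1 = 0
s16: b16⊕b17⊕b18⊕b19⊕b20⊕b21⊕b22⊕b23⊕b24⊕b25⊕b26⊕b27⊕b28⊕b29⊕b30⊕b31 = 1⊕1⊕1⊕0⊕1⊕0⊕0⊕1⊕1⊕1⊕1⊕1⊕1⊕1⊕0⊕1 = 0
Syndrome (s16...s1) = 00000 → position 0 (no error).
Overall parity (XOR of all 32 bits, including p0): 0⊕0⊕0⊕1⊕1⊕1⊕1⊕1⊕1⊕1⊕1⊕1⊕0⊕1⊕0⊕0⊕1⊕1⊕1⊕0⊕1⊕0⊕0⊕1⊕1⊕1⊕1⊕1⊕1⊕1⊕0⊕1 = 0
Overall=0, syndrome position=0 → no error.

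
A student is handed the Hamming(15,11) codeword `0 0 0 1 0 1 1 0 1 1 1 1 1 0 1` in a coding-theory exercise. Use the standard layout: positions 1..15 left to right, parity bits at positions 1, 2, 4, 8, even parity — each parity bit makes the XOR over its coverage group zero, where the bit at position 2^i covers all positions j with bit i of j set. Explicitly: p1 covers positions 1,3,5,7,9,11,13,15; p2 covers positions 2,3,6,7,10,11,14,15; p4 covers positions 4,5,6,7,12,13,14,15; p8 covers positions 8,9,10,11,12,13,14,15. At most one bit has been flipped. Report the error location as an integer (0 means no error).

3

s1: b1⊕b3⊕b5⊕b7⊕b9⊕b11⊕b13⊕b15 = 0⊕0⊕0⊕1⊕1⊕1⊕1⊕1 = 1
s2: b2⊕b3⊕b6⊕b7⊕b10⊕b11⊕b14⊕b15 = 0⊕0⊕1⊕1⊕1⊕1⊕0⊕1 = 1
s4: b4⊕b5⊕b6⊕b7⊕b12⊕b13⊕b14⊕b15 = 1⊕0⊕1⊕1⊕1⊕1⊕0⊕1 = 0
s8: b8⊕b9⊕b10⊕b11⊕b12⊕b13⊕b14⊕b15 = 0⊕1⊕1⊕1⊕1⊕1⊕0⊕1 = 0
Syndrome (s8...s1) = 0011 → position 3.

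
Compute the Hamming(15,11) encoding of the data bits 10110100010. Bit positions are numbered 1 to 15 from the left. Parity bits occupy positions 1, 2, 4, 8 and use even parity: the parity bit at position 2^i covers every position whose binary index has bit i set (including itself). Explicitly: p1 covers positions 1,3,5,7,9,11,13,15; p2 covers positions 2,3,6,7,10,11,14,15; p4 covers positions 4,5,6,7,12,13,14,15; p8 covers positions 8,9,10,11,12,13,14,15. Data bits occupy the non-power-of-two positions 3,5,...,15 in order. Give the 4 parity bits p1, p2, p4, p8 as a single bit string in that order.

0110

Place data bits at non-power-of-two positions: b3=1, b5=0, b6=1, b7=1, b9=0, b10=1, b11=0, b12=0, b13=0, b14=1, b15=0.
p1 = XOR of data positions {3,5,7,9,11,13,15} = 1⊕0⊕1⊕0⊕0⊕0⊕0 = 0
p2 = XOR of data positions {3,6,7,10,11,14,15} = 1⊕1⊕1⊕1⊕0⊕1⊕0 = 1
p4 = XOR of data positions {5,6,7,12,13,14,15} = 0⊕1⊕1⊕0⊕0⊕1⊕0 = 1
p8 = XOR of data positions {9,10,11,12,13,14,15} = 0⊕1⊕0⊕0⊕0⊕1⊕0 = 0
Parity bits p1,p2,p4,p8 = 0110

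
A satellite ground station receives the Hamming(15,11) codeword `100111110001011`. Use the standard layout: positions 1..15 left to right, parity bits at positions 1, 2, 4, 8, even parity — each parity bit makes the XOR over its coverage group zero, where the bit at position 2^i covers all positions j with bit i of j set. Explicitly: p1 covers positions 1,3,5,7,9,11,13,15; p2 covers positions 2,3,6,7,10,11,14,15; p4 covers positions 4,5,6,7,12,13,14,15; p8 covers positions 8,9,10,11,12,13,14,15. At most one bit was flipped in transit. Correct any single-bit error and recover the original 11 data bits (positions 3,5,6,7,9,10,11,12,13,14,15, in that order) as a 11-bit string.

01110001011

s1: b1⊕b3⊕b5⊕b7⊕b9⊕b11⊕b13⊕b15 = 1⊕0⊕1⊕1⊕0⊕0⊕0⊕1 = 0
s2: b2⊕b3⊕b6⊕b7⊕b10⊕b11⊕b14⊕b15 = 0⊕0⊕1⊕1⊕0⊕0⊕1⊕1 = 0
s4: b4⊕b5⊕b6⊕b7⊕b12⊕b13⊕b14⊕b15 = 1⊕1⊕1⊕1⊕1⊕0⊕1⊕1 = 1
s8: b8⊕b9⊕b10⊕b11⊕b12⊕b13⊕b14⊕b15 = 1⊕0⊕0⊕0⊕1⊕0⊕1⊕1 = 0
Syndrome (s8...s1) = 0100 → position 4.
Flip bit 4: corrected codeword = 100011110001011
Data bits at positions 3,5,6,7,9,10,11,12,13,14,15: 01110001011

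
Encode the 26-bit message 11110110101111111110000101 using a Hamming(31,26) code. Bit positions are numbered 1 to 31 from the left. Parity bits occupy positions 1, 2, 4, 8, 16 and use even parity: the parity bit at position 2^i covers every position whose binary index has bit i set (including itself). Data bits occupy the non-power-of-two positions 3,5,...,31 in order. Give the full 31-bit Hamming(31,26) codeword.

Place data bits at non-power-of-two positions: b3=1, b5=1, b6=1, b7=1, b9=0, b10=1, b11=1, b12=0, b13=1, b14=0, b15=1, b17=1, b18=1, b19=1, b20=1, b21=1, b22=1, b23=1, b24=1, b25=0, b26=0, b27=0, b28=0, b29=1, b30=0, b31=1.
p1 = XOR of data positions {3,5,7,9,11,13,15,17,19,21,23,25,27,29,31} = 1⊕1⊕1⊕0⊕1⊕1⊕1⊕1⊕1⊕1⊕1⊕0⊕0⊕1⊕1 = 0
p2 = XOR of data positions {3,6,7,10,11,14,15,18,19,22,23,26,27,30,31} = 1⊕1⊕1⊕1⊕1⊕0⊕1⊕1⊕1⊕1⊕1⊕0⊕0⊕0⊕1 = 1
p4 = XOR of data positions {5,6,7,12,13,14,15,20,21,22,23,28,29,30,31} = 1⊕1⊕1⊕0⊕1⊕0⊕1⊕1⊕1⊕1⊕1⊕0⊕1⊕0⊕1 = 1
p8 = XOR of data positions {9,10,11,12,13,14,15,24,25,26,27,28,29,30,31} = 0⊕1⊕1⊕0⊕1⊕0⊕1⊕1⊕0⊕0⊕0⊕0⊕1⊕0⊕1 = 1
p16 = XOR of data positions {17,18,19,20,21,22,23,24,25,26,27,28,29,30,31} = 1⊕1⊕1⊕1⊕1⊕1⊕1⊕1⊕0⊕0⊕0⊕0⊕1⊕0⊕1 = 0
Codeword b1..b31 = 0111111101101010111111110000101

0111111101101010111111110000101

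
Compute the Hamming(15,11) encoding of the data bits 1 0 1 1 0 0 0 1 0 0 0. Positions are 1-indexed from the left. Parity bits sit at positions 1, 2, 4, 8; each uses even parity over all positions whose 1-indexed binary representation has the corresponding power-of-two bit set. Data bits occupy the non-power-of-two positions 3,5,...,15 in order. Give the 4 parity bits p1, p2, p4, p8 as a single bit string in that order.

0111

Place data bits at non-power-of-two positions: b3=1, b5=0, b6=1, b7=1, b9=0, b10=0, b11=0, b12=1, b13=0, b14=0, b15=0.
p1 = XOR of data positions {3,5,7,9,11,13,15} = 1⊕0⊕1⊕0⊕0⊕0⊕0 = 0
p2 = XOR of data positions {3,6,7,10,11,14,15} = 1⊕1⊕1⊕0⊕0⊕0⊕0 = 1
p4 = XOR of data positions {5,6,7,12,13,14,15} = 0⊕1⊕1⊕1⊕0⊕0⊕0 = 1
p8 = XOR of data positions {9,10,11,12,13,14,15} = 0⊕0⊕0⊕1⊕0⊕0⊕0 = 1
Parity bits p1,p2,p4,p8 = 0111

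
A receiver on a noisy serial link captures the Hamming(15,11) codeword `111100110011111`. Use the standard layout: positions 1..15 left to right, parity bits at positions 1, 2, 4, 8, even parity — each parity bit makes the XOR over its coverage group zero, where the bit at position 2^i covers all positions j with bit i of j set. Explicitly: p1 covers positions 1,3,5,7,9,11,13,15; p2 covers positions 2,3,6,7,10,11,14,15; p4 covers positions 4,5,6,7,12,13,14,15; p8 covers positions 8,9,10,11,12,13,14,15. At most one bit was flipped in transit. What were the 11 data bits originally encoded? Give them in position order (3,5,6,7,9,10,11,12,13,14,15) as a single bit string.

s1: b1⊕b3⊕b5⊕b7⊕b9⊕b11⊕b13⊕b15 = 1⊕1⊕0⊕1⊕0⊕1⊕1⊕1 = 0
s2: b2⊕b3⊕b6⊕b7⊕b10⊕b11⊕b14⊕b15 = 1⊕1⊕0⊕1⊕0⊕1⊕1⊕1 = 0
s4: b4⊕b5⊕b6⊕b7⊕b12⊕b13⊕b14⊕b15 = 1⊕0⊕0⊕1⊕1⊕1⊕1⊕1 = 0
s8: b8⊕b9⊕b10⊕b11⊕b12⊕b13⊕b14⊕b15 = 1⊕0⊕0⊕1⊕1⊕1⊕1⊕1 = 0
Syndrome (s8...s1) = 0000 → position 0 (no error).
No correction needed.
Data bits at positions 3,5,6,7,9,10,11,12,13,14,15: 10010011111

10010011111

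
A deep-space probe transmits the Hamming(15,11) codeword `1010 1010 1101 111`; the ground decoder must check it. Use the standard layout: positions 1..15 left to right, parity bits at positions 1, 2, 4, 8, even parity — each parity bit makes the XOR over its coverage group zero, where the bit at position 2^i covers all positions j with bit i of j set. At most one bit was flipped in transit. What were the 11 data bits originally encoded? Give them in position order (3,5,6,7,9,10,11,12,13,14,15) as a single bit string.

s1: b1⊕b3⊕b5⊕b7⊕b9⊕b11⊕b13⊕b15 = 1⊕1⊕1⊕1⊕1⊕0⊕1⊕1 = 1
s2: b2⊕b3⊕b6⊕b7⊕b10⊕b11⊕b14⊕b15 = 0⊕1⊕0⊕1⊕1⊕0⊕1⊕1 = 1
s4: b4⊕b5⊕b6⊕b7⊕b12⊕b13⊕b14⊕b15 = 0⊕1⊕0⊕1⊕1⊕1⊕1⊕1 = 0
s8: b8⊕b9⊕b10⊕b11⊕b12⊕b13⊕b14⊕b15 = 0⊕1⊕1⊕0⊕1⊕1⊕1⊕1 = 0
Syndrome (s8...s1) = 0011 → position 3.
Flip bit 3: corrected codeword = 100010101101111
Data bits at positions 3,5,6,7,9,10,11,12,13,14,15: 01011101111

01011101111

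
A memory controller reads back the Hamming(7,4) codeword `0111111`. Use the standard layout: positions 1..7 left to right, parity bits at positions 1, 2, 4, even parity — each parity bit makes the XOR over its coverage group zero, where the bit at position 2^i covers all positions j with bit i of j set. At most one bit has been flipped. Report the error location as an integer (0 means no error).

1

s1: b1⊕b3⊕b5⊕b7 = 0⊕1⊕1⊕1 = 1
s2: b2⊕b3⊕b6⊕b7 = 1⊕1⊕1⊕1 = 0
s4: b4⊕b5⊕b6⊕b7 = 1⊕1⊕1⊕1 = 0
Syndrome (s4...s1) = 001 → position 1.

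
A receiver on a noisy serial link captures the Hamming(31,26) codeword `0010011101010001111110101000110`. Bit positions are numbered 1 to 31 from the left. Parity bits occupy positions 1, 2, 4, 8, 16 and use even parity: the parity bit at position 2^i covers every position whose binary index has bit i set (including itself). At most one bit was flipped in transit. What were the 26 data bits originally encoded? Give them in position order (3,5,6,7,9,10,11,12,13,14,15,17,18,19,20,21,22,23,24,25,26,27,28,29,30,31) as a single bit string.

s1: b1⊕b3⊕b5⊕b7⊕b9⊕b11⊕b13⊕b15⊕b17⊕b19⊕b21⊕b23⊕b25⊕b27⊕b29⊕b31 = 0⊕1⊕0⊕1⊕0⊕0⊕0⊕0⊕1⊕1⊕1⊕1⊕1⊕0⊕1⊕0 = 0
s2: b2⊕b3⊕b6⊕b7⊕b10⊕b11⊕b14⊕b15⊕b18⊕b19⊕b22⊕b23⊕b26⊕b27⊕b30⊕b31 = 0⊕1⊕1⊕1⊕1⊕0⊕0⊕0⊕1⊕1⊕0⊕1⊕0⊕0⊕1⊕0 = 0
s4: b4⊕b5⊕b6⊕b7⊕b12⊕b13⊕b14⊕b15⊕b20⊕b21⊕b22⊕b23⊕b28⊕b29⊕b30⊕b31 = 0⊕0⊕1⊕1⊕1⊕0⊕0⊕0⊕1⊕1⊕0⊕1⊕0⊕1⊕1⊕0 = 0
s8: b8⊕b9⊕b10⊕b11⊕b12⊕b13⊕b14⊕b15⊕b24⊕b25⊕b26⊕b27⊕b28⊕b29⊕b30⊕b31 = 1⊕0⊕1⊕0⊕1⊕0⊕0⊕0⊕0⊕1⊕0⊕0⊕0⊕1⊕1⊕0 = 0
s16: b16⊕b17⊕b18⊕b19⊕b20⊕b21⊕b22⊕b23⊕b24⊕b25⊕b26⊕b27⊕b28⊕b29⊕b30⊕b31 = 1⊕1⊕1⊕1⊕1⊕1⊕0⊕1⊕0⊕1⊕0⊕0⊕0⊕1⊕1⊕0 = 0
Syndrome (s16...s1) = 00000 → position 0 (no error).
No correction needed.
Data bits at positions 3,5,6,7,9,10,11,12,13,14,15,17,18,19,20,21,22,23,24,25,26,27,28,29,30,31: 10110101000111110101000110

10110101000111110101000110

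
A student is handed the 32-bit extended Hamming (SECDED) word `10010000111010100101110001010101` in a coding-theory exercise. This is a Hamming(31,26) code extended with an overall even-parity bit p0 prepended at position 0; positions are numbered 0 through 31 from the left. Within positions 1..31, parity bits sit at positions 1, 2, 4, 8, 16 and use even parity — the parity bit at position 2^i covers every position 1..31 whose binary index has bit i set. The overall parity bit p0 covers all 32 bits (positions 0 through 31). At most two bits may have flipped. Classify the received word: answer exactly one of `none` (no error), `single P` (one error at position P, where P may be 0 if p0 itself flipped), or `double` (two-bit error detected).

s1: b1⊕b3⊕b5⊕b7⊕b9⊕b11⊕b13⊕b15⊕b17⊕b19⊕b21⊕b23⊕b25⊕b27⊕b29⊕b31 = 0⊕1⊕0⊕0⊕1⊕0⊕0⊕0⊕1⊕1⊕1⊕0⊕1⊕1⊕1⊕1 = 1
s2: b2⊕b3⊕b6⊕b7⊕b10⊕b11⊕b14⊕b15⊕b18⊕b19⊕b22⊕b23⊕b26⊕b27⊕b30⊕b31 = 0⊕1⊕0⊕0⊕1⊕0⊕1⊕0⊕0⊕1⊕0⊕0⊕0⊕1⊕0⊕1 = 0
s4: b4⊕b5⊕b6⊕b7⊕b12⊕b13⊕b14⊕b15⊕b20⊕b21⊕b22⊕b23⊕b28⊕b29⊕b30⊕b31 = 0⊕0⊕0⊕0⊕1⊕0⊕1⊕0⊕1⊕1⊕0⊕0⊕0⊕1⊕0⊕1 = 0
s8: b8⊕b9⊕b10⊕b11⊕b12⊕b13⊕b14⊕b15⊕b24⊕b25⊕b26⊕b27⊕b28⊕b29⊕b30⊕b31 = 1⊕1⊕1⊕0⊕1⊕0⊕1⊕0⊕0⊕1⊕0⊕1⊕0⊕1⊕0⊕1 = 1
s16: b16⊕b17⊕b18⊕b19⊕b20⊕b21⊕b22⊕b23⊕b24⊕b25⊕b26⊕b27⊕b28⊕b29⊕b30⊕b31 = 0⊕1⊕0⊕1⊕1⊕1⊕0⊕0⊕0⊕1⊕0⊕1⊕0⊕1⊕0⊕1 = 0
Syndrome (s16...s1) = 01001 → position 9.
Overall parity (XOR of all 32 bits, including p0): 1⊕0⊕0⊕1⊕0⊕0⊕0⊕0⊕1⊕1⊕1⊕0⊕1⊕0⊕1⊕0⊕0⊕1⊕0⊕1⊕1⊕1⊕0⊕0⊕0⊕1⊕0⊕1⊕0⊕1⊕0⊕1 = 1
Overall=1, syndrome position=9 → single-bit error at position 9.

single 9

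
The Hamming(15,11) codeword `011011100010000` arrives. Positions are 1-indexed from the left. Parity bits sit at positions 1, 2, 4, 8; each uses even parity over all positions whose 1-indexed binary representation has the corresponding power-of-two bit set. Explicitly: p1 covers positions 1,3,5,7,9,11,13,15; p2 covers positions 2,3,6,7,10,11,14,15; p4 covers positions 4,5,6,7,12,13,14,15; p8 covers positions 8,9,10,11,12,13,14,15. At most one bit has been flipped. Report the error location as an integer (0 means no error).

s1: b1⊕b3⊕b5⊕b7⊕b9⊕b11⊕b13⊕b15 = 0⊕1⊕1⊕1⊕0⊕1⊕0⊕0 = 0
s2: b2⊕b3⊕b6⊕b7⊕b10⊕b11⊕b14⊕b15 = 1⊕1⊕1⊕1⊕0⊕1⊕0⊕0 = 1
s4: b4⊕b5⊕b6⊕b7⊕b12⊕b13⊕b14⊕b15 = 0⊕1⊕1⊕1⊕0⊕0⊕0⊕0 = 1
s8: b8⊕b9⊕b10⊕b11⊕b12⊕b13⊕b14⊕b15 = 0⊕0⊕0⊕1⊕0⊕0⊕0⊕0 = 1
Syndrome (s8...s1) = 1110 → position 14.

14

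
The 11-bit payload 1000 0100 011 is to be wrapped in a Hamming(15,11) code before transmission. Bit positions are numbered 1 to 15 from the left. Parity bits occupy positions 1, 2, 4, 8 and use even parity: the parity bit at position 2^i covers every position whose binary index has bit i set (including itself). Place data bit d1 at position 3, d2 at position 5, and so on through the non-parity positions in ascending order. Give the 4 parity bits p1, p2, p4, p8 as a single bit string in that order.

0001

Place data bits at non-power-of-two positions: b3=1, b5=0, b6=0, b7=0, b9=0, b10=1, b11=0, b12=0, b13=0, b14=1, b15=1.
p1 = XOR of data positions {3,5,7,9,11,13,15} = 1⊕0⊕0⊕0⊕0⊕0⊕1 = 0
p2 = XOR of data positions {3,6,7,10,11,14,15} = 1⊕0⊕0⊕1⊕0⊕1⊕1 = 0
p4 = XOR of data positions {5,6,7,12,13,14,15} = 0⊕0⊕0⊕0⊕0⊕1⊕1 = 0
p8 = XOR of data positions {9,10,11,12,13,14,15} = 0⊕1⊕0⊕0⊕0⊕1⊕1 = 1
Parity bits p1,p2,p4,p8 = 0001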